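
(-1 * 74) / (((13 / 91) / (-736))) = 381248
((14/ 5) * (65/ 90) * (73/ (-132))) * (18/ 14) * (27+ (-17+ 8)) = -2847/110 = -25.88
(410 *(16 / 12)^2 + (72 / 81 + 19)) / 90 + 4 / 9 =7099/810 = 8.76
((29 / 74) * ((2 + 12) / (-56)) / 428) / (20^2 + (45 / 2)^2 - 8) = -29/113797496 = 0.00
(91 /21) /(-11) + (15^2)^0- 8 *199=-52516/33 = -1591.39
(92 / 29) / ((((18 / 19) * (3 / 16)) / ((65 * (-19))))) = -17270240/783 = -22056.50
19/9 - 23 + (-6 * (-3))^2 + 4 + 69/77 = 213449/693 = 308.01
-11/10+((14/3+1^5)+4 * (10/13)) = 2981/390 = 7.64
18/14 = 9/7 = 1.29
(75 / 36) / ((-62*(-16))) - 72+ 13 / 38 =-16206821/226176 = -71.66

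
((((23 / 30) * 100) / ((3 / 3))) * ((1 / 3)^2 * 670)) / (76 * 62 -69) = 154100/125361 = 1.23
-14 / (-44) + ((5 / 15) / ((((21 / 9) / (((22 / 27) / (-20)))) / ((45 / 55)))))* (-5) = 79/231 = 0.34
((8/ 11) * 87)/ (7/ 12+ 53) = 8352/7073 = 1.18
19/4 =4.75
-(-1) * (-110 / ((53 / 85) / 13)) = -121550/53 = -2293.40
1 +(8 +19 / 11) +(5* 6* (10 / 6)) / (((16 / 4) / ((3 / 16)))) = 4601/352 = 13.07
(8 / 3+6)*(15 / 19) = 130/19 = 6.84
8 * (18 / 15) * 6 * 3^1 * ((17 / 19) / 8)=1836/95 = 19.33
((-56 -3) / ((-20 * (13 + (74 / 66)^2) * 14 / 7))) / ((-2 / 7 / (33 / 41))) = -2120283/7275040 = -0.29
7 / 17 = 0.41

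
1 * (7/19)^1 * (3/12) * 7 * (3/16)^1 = 147/1216 = 0.12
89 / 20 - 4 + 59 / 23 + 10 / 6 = 4.68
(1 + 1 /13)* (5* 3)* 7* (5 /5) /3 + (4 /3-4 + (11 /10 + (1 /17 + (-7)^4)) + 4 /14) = 113122991/46410 = 2437.47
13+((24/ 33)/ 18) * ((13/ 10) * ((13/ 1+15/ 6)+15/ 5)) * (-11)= 104/45 = 2.31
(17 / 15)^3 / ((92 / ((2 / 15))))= 4913/2328750 = 0.00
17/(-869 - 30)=-17/899 = -0.02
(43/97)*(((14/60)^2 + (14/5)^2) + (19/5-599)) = -909149/3492 = -260.35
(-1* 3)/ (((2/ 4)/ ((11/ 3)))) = -22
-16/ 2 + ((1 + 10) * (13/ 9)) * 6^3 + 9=3433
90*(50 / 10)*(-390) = -175500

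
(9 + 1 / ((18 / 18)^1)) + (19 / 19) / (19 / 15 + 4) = 805/79 = 10.19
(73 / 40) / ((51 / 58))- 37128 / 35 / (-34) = 33941/1020 = 33.28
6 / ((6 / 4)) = 4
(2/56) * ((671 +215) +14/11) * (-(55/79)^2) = -671000/43687 = -15.36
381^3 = 55306341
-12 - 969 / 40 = -1449/40 = -36.22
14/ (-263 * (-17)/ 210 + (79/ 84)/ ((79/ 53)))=1960/3069 = 0.64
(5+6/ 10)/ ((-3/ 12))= -112/5 = -22.40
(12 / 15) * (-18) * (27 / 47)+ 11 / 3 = -3247/705 = -4.61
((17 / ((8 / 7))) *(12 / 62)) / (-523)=-357/64852 = -0.01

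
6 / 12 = 1/2 = 0.50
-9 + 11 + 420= 422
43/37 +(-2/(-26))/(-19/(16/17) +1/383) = 68917651/59496333 = 1.16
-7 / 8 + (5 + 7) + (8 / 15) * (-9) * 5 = -103/8 = -12.88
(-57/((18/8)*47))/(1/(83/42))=-3154/2961 = -1.07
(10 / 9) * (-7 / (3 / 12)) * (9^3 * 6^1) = -136080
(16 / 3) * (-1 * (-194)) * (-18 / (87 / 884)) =-5487872/29 = -189236.97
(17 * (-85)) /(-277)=1445/277 = 5.22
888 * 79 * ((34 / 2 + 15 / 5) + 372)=27499584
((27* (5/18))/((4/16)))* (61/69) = 610/23 = 26.52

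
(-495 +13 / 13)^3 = -120553784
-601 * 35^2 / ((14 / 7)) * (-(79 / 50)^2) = 183791209/200 = 918956.04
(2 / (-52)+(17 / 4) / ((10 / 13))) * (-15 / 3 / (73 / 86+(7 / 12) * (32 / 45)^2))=-745274925/31074524 = -23.98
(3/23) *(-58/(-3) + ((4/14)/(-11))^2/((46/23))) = 343888/136367 = 2.52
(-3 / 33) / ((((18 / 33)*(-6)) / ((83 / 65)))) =83/2340 = 0.04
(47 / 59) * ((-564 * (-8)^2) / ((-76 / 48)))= 20358144/1121 = 18160.70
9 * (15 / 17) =135/17 = 7.94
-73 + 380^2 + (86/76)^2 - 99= 208267081/1444 = 144229.28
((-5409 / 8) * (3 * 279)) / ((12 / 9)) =-13581999/32 = -424437.47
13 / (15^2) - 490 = -110237/225 = -489.94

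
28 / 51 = 0.55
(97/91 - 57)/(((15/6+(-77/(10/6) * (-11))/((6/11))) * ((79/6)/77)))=-559900/1599039 = -0.35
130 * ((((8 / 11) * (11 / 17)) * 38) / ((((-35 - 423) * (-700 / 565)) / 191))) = 21324004/27251 = 782.50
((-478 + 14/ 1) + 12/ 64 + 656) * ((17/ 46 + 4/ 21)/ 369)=13525/46368 = 0.29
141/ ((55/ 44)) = 564/5 = 112.80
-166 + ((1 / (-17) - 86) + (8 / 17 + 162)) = -1523/17 = -89.59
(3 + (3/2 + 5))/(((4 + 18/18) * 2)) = 19/20 = 0.95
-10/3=-3.33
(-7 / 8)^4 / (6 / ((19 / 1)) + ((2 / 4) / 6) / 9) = 1231713/683008 = 1.80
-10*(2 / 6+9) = -280/3 = -93.33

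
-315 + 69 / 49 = -15366/49 = -313.59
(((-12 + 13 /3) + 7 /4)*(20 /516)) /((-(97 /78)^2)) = 0.15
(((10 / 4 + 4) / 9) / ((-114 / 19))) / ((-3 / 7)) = 91/324 = 0.28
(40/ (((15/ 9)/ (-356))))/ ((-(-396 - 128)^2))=534/17161 = 0.03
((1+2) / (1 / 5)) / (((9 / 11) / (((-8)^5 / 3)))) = -1802240/9 = -200248.89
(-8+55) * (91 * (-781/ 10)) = -3340337/10 = -334033.70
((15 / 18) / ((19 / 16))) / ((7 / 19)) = 40/21 = 1.90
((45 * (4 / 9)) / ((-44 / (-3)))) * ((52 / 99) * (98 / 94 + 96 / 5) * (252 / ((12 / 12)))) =20778576/5687 = 3653.70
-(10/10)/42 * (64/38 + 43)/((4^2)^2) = -283/68096 = 0.00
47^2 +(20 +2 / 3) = 6689/3 = 2229.67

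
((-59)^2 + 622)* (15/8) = 61545/8 = 7693.12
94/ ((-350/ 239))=-11233/175 = -64.19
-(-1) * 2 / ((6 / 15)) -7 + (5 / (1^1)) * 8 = 38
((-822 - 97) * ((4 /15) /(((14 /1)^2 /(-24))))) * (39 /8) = 35841/245 = 146.29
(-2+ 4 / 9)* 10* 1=-140/9 = -15.56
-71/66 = -1.08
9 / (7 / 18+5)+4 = 550/97 = 5.67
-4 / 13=-0.31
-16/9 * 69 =-368/3 = -122.67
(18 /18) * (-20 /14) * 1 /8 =-5/28 = -0.18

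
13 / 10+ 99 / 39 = 499/130 = 3.84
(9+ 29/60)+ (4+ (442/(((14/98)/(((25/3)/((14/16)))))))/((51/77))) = 8010427/180 = 44502.37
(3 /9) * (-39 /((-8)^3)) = 13/512 = 0.03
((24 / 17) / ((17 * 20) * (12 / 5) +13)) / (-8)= -3/14093 = 0.00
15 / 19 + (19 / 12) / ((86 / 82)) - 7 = -46087/9804 = -4.70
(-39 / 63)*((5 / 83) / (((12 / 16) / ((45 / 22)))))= -650/6391 = -0.10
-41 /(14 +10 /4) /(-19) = 82/627 = 0.13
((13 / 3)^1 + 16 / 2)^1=37/3 = 12.33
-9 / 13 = -0.69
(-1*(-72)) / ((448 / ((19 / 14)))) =171/784 = 0.22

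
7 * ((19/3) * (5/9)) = 665/27 = 24.63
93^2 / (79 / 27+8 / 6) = 233523/115 = 2030.63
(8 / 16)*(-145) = -145/2 = -72.50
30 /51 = 10/17 = 0.59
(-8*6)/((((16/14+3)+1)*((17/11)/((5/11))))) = -140/51 = -2.75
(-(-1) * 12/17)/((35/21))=36/85 = 0.42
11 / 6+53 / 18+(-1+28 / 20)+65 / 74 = 20167/3330 = 6.06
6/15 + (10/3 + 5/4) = 299/60 = 4.98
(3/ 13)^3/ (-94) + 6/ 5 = 1238973/1032590 = 1.20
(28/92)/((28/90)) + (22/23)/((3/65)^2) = 450.01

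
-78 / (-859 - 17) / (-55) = -13/8030 = 0.00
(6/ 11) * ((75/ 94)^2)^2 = 94921875/429411928 = 0.22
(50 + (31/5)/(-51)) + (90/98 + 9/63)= 636491/12495 = 50.94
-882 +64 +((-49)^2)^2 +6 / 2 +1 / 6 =34583917/6 = 5763986.17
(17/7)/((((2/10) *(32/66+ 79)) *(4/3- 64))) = -8415/3451868 = 0.00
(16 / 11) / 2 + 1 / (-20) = 149/220 = 0.68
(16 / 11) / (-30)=-0.05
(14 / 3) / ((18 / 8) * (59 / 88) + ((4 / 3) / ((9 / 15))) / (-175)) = 517440/165857 = 3.12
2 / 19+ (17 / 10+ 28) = 5663/190 = 29.81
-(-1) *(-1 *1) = -1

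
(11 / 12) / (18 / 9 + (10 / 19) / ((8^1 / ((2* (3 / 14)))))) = 1463/3237 = 0.45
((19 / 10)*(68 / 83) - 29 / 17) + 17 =118882/7055 = 16.85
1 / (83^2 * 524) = 1/3609836 = 0.00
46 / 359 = 0.13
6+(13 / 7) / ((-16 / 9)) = 555/112 = 4.96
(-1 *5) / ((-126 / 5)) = 25/126 = 0.20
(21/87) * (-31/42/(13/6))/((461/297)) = -9207/173797 = -0.05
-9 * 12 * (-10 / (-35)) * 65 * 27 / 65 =-5832/7 = -833.14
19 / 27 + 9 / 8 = 395/216 = 1.83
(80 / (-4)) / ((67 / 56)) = -16.72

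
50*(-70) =-3500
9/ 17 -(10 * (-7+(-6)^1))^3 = 37349009/17 = 2197000.53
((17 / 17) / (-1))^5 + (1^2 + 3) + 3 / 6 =3.50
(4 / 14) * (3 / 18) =1/21 = 0.05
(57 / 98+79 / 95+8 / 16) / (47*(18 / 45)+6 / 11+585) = 97966/30945509 = 0.00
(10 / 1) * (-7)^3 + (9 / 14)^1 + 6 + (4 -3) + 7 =-47815/14 = -3415.36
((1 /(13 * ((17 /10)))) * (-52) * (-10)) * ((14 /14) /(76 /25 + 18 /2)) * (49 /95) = 14000/13889 = 1.01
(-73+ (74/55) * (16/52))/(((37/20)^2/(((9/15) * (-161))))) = 401075472/195767 = 2048.74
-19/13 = -1.46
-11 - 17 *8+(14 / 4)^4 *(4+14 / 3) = 27685/24 = 1153.54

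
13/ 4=3.25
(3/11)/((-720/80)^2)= 1/297 = 0.00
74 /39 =1.90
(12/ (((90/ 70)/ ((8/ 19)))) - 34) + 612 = 33170/57 = 581.93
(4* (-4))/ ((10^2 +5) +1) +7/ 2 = 355/106 = 3.35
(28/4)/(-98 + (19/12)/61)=-5124/71717 = -0.07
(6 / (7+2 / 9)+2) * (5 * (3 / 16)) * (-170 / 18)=-1955/78 = -25.06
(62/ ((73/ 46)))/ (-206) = -1426/7519 = -0.19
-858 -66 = -924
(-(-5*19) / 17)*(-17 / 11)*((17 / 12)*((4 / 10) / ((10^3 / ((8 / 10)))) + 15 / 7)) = -688313/26250 = -26.22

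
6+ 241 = 247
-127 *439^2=-24475567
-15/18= -5/6 = -0.83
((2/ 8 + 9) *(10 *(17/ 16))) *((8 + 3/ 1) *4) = 34595/8 = 4324.38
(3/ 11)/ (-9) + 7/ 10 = 221/330 = 0.67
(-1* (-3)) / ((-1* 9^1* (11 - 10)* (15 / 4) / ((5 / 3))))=-4/27 = -0.15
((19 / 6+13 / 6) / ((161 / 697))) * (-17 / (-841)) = 189584/406203 = 0.47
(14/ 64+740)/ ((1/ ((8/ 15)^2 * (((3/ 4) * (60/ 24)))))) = 23687/60 = 394.78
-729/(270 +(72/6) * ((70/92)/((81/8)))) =-452709/168230 = -2.69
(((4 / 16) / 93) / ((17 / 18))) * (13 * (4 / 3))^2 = 1352/1581 = 0.86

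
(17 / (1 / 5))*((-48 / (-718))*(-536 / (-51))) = 21440/359 = 59.72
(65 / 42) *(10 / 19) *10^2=32500/399 = 81.45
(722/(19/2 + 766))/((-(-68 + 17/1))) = 1444/79101 = 0.02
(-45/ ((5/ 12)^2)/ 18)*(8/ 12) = -48/5 = -9.60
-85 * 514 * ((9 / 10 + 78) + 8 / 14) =-24304747/7 = -3472106.71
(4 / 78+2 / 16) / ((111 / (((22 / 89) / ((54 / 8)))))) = 605/10402587 = 0.00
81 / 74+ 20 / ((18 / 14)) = 11089/666 = 16.65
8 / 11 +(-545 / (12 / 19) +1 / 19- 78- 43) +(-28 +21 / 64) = -40561729/40128 = -1010.81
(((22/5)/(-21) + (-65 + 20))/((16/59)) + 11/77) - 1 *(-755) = 588.43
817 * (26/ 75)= 21242/75 = 283.23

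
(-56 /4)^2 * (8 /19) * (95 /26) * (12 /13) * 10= 470400/169 = 2783.43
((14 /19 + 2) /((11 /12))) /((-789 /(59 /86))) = -6136/2363581 = 0.00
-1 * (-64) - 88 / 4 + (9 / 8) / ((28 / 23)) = 9615/224 = 42.92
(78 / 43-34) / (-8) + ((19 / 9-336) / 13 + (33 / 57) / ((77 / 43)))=-14277209/669123 = -21.34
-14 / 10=-7/5 = -1.40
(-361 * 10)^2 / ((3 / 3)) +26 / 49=638572926/49 = 13032100.53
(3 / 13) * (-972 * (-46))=134136/13 = 10318.15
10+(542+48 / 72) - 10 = 1628/3 = 542.67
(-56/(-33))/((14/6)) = 8/11 = 0.73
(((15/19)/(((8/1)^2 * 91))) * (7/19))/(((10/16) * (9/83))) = 83/112632 = 0.00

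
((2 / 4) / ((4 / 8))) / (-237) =-1/237 = 0.00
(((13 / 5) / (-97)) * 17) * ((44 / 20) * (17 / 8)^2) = -702559/155200 = -4.53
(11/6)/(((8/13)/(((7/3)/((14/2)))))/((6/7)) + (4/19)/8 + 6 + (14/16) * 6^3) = 2717/292221 = 0.01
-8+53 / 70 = -7.24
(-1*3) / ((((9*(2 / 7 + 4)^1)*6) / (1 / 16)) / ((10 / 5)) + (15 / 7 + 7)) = -21/13024 = 0.00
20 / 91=0.22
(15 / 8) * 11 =165/8 = 20.62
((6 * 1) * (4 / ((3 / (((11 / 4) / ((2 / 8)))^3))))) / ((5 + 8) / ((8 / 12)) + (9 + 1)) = 21296/59 = 360.95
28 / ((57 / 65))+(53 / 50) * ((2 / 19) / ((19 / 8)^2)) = 16435676/514425 = 31.95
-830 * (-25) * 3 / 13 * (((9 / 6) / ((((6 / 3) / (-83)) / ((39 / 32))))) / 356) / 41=-23250375/934144 = -24.89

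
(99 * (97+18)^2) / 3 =436425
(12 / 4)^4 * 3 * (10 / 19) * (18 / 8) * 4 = 21870/19 = 1151.05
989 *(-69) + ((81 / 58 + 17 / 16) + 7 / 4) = -31661871/464 = -68236.79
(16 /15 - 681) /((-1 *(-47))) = -217/15 = -14.47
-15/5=-3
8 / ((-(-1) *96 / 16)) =4/3 = 1.33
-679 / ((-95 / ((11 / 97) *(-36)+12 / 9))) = -1120/57 = -19.65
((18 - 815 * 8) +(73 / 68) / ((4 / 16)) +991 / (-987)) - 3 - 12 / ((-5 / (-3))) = -546064999/83895 = -6508.91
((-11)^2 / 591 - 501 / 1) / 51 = -17410/1773 = -9.82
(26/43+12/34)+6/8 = 4993/2924 = 1.71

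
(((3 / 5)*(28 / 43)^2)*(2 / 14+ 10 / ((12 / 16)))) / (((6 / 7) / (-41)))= -4548376/27735 = -163.99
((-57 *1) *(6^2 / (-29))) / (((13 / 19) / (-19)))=-740772/377 = -1964.91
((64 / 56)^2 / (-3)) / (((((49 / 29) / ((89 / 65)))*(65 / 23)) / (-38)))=144370816/30432675 = 4.74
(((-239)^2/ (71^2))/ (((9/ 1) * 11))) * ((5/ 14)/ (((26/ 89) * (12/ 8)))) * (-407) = -940497265/24771474 = -37.97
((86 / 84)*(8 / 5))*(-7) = -172/15 = -11.47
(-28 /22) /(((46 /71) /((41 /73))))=-20377/18469 = -1.10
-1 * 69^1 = -69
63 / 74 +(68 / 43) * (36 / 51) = 6261/3182 = 1.97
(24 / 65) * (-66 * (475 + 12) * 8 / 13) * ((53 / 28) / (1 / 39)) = -539137.90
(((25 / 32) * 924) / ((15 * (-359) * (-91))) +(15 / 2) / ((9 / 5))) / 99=466865/11088792 = 0.04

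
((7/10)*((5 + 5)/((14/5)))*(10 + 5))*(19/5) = 285/2 = 142.50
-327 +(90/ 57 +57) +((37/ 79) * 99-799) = -1532602/1501 = -1021.05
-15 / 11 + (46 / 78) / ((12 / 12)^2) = -332/429 = -0.77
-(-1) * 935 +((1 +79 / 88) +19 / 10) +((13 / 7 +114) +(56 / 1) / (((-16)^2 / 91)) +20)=13484993/12320 = 1094.56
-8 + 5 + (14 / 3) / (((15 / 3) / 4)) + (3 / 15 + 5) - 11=-76/15 = -5.07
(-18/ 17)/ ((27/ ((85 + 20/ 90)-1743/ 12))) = 2161/918 = 2.35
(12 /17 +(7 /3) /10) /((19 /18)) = 1437/1615 = 0.89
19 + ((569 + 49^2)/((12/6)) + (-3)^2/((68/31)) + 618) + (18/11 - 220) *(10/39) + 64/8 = 60622691/29172 = 2078.11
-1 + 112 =111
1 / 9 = 0.11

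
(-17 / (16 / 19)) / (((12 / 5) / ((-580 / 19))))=12325/48 = 256.77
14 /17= 0.82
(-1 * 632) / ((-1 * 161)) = 632/161 = 3.93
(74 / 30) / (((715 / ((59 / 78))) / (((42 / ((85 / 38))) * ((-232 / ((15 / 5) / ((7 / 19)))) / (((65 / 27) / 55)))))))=-148898064/4668625 = -31.89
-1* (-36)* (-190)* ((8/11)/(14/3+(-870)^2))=-0.01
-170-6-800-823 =-1799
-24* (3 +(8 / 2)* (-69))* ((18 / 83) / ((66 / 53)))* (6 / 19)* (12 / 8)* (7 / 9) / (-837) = -270088/537757 = -0.50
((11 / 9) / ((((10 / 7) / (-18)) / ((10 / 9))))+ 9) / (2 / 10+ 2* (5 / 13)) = -4745/567 = -8.37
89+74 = 163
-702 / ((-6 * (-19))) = -117/19 = -6.16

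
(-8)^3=-512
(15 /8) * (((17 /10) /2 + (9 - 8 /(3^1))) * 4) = 431/8 = 53.88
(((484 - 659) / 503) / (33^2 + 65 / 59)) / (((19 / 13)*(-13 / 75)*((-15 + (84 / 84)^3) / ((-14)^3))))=5420625/21952429 = 0.25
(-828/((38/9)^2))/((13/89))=-1492263/4693 = -317.98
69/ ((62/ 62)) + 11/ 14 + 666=10301/14 = 735.79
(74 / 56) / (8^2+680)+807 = 807.00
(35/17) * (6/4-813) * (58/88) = -1647345/1496 = -1101.17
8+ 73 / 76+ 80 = 6761/76 = 88.96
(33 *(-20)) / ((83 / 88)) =-58080/83 = -699.76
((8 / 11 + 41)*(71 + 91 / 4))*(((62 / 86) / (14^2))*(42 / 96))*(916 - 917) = -5335875/847616 = -6.30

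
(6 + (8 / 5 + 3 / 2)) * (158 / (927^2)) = 7189/4296645 = 0.00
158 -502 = -344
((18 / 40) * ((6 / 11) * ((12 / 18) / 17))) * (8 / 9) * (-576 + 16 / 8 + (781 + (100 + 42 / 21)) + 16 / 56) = 3464/1309 = 2.65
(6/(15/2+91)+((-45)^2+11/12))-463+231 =4240963/2364 = 1793.98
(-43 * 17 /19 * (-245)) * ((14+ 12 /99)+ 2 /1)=5014660/33 = 151959.39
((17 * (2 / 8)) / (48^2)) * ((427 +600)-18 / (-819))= 529601/279552 = 1.89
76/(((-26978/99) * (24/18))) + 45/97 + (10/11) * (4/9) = 170671901/259069734 = 0.66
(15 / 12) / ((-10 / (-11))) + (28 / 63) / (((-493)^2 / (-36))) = 2673411/1944392 = 1.37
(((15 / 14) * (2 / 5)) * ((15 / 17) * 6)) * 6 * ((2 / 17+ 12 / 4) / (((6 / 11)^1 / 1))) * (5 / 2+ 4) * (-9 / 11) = -837135/2023 = -413.81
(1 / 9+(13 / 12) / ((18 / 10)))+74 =74.71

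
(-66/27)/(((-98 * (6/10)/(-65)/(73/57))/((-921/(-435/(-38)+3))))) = 160238650/726327 = 220.62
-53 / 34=-1.56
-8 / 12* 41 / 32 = -41/48 = -0.85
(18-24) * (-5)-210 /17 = 300/17 = 17.65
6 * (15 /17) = 90/17 = 5.29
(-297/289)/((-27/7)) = 77/289 = 0.27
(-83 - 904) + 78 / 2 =-948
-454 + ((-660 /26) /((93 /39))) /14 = -98683/217 = -454.76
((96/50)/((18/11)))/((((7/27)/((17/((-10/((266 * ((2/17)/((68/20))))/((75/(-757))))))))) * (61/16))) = 121507584/648125 = 187.48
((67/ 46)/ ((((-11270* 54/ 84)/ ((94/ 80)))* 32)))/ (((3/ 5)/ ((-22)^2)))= -381029/63987840 = -0.01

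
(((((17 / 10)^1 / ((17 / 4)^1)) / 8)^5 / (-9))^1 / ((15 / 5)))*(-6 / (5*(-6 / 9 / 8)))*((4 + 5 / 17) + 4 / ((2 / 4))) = -209/102000000 = 0.00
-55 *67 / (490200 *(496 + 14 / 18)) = -2211/146112280 = 0.00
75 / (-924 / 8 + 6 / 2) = -2/3 = -0.67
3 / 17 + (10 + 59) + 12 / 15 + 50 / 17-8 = 5518/85 = 64.92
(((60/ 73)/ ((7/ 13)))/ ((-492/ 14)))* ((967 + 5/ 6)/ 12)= -377455/107748 = -3.50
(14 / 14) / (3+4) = 0.14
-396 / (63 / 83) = -521.71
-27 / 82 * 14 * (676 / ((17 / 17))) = -127764/41 = -3116.20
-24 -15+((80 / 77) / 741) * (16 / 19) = -42277957/1084083 = -39.00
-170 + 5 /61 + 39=-7986/61 = -130.92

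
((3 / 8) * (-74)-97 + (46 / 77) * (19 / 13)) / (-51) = 496003/204204 = 2.43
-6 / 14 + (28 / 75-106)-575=-357554/525 = -681.06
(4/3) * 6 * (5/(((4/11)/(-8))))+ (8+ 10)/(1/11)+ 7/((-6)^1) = -4099/6 = -683.17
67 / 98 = 0.68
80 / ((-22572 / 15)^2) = 125/3538161 = 0.00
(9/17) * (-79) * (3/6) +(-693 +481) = -232.91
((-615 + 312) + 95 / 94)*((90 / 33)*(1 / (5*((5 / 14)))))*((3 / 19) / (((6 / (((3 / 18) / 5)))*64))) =-198709/31433600 = -0.01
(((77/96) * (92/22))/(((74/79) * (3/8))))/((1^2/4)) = 12719/333 = 38.20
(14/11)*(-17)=-238/11 = -21.64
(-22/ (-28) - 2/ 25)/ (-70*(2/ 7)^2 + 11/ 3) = -741/2150 = -0.34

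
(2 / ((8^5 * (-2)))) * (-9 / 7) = 9/229376 = 0.00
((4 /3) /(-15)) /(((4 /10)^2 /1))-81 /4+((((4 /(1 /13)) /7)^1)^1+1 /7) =-3335/252 = -13.23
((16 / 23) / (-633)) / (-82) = 8/596919 = 0.00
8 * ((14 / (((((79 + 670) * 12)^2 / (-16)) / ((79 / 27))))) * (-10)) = 12640/19474749 = 0.00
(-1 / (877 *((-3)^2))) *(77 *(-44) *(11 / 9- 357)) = -10848376/71037 = -152.71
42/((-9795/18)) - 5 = -16577/3265 = -5.08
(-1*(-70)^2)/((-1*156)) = 1225/39 = 31.41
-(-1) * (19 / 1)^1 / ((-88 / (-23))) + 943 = 83421/88 = 947.97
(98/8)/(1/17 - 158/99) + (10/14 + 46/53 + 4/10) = -114926689/19195540 = -5.99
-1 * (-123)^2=-15129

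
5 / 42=0.12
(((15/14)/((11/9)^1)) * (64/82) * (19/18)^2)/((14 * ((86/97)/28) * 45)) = 140068/3665277 = 0.04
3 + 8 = 11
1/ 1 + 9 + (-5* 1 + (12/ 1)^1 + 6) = 23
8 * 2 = 16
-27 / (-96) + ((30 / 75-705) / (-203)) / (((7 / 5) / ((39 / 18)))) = 771151/136416 = 5.65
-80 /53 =-1.51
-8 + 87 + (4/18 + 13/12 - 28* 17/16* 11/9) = 791/18 = 43.94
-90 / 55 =-18/11 = -1.64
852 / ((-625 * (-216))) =71/11250 = 0.01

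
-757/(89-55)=-757/34 = -22.26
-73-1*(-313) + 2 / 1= 242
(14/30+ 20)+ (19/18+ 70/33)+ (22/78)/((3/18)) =25.34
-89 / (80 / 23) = -2047/80 = -25.59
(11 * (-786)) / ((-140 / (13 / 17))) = 56199/1190 = 47.23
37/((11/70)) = 2590/11 = 235.45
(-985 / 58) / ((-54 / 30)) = 4925/522 = 9.43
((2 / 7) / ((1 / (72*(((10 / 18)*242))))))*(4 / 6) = 38720/21 = 1843.81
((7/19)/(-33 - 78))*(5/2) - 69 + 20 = -206717/4218 = -49.01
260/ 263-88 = -22884/263 = -87.01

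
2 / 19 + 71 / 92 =1533/1748 = 0.88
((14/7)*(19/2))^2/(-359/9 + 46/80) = -129960/14153 = -9.18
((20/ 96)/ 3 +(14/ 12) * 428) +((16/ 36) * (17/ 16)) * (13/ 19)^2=4328741/8664 = 499.62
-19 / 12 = -1.58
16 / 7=2.29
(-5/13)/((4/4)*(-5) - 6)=5/143 = 0.03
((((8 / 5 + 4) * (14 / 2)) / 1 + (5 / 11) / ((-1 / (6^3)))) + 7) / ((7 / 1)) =-2859/385 = -7.43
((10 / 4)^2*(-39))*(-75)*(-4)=-73125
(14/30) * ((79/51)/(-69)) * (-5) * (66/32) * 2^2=6083/14076 = 0.43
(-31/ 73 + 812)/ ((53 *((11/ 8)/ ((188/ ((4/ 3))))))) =66828360/42559 = 1570.25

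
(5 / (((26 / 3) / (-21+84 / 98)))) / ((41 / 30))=-8.50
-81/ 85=-0.95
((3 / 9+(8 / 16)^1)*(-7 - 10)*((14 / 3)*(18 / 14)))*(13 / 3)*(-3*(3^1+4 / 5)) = 4199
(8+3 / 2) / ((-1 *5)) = -19/10 = -1.90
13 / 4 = 3.25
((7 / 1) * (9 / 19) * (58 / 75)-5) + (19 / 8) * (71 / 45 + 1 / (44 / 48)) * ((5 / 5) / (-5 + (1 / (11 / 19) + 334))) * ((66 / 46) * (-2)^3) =-316660909/119235450 = -2.66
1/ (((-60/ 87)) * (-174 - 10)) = 29/3680 = 0.01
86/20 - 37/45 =313/90 = 3.48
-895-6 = -901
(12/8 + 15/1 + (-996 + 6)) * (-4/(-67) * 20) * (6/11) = -42480/67 = -634.03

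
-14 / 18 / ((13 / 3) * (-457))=7/17823 = 0.00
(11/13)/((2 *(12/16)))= 22/39 = 0.56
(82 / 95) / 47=82/4465 = 0.02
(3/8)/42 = 1/112 = 0.01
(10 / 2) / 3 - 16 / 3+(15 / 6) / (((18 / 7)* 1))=-97/36 = -2.69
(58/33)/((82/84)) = 812/451 = 1.80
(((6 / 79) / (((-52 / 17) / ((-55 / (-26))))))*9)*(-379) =9567855/53404 = 179.16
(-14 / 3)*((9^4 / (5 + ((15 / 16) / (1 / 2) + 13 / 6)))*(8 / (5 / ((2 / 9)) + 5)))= -1679616/1705 = -985.11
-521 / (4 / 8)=-1042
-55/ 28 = -1.96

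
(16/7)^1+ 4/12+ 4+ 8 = 307/21 = 14.62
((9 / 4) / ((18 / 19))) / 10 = 19/80 = 0.24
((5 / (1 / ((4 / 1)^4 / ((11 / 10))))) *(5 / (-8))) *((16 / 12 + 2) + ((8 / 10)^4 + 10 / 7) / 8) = -2993008/1155 = -2591.35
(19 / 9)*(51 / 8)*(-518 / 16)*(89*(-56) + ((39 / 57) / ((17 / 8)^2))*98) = 883371559/408 = 2165126.37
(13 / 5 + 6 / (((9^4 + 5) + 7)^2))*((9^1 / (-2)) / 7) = -561656307/336033670 = -1.67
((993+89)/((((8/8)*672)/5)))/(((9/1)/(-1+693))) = 467965/756 = 619.00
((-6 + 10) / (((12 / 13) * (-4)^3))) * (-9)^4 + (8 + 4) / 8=-28335/64 = -442.73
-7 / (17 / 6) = -42/17 = -2.47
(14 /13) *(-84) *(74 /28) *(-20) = 62160/13 = 4781.54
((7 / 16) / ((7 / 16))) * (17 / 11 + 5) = 72/11 = 6.55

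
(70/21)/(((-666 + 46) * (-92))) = 1/17112 = 0.00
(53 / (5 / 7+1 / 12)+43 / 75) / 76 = 336781/381900 = 0.88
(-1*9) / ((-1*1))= 9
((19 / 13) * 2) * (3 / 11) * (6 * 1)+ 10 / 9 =5.89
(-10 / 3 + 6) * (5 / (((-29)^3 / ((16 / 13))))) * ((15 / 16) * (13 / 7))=-200/170723 = 0.00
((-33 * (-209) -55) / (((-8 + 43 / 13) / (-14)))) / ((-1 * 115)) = -1245244/7015 = -177.51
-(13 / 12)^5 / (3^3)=-371293/6718464 = -0.06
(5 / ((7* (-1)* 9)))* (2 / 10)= -1/63 = -0.02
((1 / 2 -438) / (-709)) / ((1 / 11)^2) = 105875/1418 = 74.67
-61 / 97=-0.63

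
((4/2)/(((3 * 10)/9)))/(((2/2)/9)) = 27/5 = 5.40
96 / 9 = 32/3 = 10.67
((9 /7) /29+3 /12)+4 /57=16871/46284 = 0.36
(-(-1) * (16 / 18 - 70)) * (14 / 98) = -622/63 = -9.87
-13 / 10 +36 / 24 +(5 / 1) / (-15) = -2/15 = -0.13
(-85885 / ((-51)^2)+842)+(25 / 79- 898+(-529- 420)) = -213226285/205479 = -1037.70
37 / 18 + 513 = 9271/18 = 515.06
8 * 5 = 40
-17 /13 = -1.31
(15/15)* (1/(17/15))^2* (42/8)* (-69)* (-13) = 4238325/1156 = 3666.37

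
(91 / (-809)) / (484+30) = -91/415826 = 0.00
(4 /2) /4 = 1/2 = 0.50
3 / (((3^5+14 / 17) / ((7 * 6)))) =2142/4145 = 0.52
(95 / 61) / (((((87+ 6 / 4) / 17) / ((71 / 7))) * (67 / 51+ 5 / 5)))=1949305/1486387 = 1.31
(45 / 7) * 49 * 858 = 270270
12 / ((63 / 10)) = 40/21 = 1.90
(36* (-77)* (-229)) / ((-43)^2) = 634788/1849 = 343.31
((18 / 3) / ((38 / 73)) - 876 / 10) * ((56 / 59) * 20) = -1618848/1121 = -1444.11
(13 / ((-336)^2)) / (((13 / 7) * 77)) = 1/1241856 = 0.00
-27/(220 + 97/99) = -2673/21877 = -0.12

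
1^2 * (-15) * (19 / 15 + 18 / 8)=-211/4 = -52.75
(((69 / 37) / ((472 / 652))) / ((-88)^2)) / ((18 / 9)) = 11247/67620608 = 0.00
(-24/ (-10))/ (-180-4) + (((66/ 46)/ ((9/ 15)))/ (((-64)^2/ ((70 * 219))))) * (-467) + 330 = -906659097/235520 = -3849.61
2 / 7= 0.29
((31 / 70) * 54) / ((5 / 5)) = 837/35 = 23.91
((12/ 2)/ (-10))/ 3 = -1/5 = -0.20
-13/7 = -1.86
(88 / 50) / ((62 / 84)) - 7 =-3577/775 = -4.62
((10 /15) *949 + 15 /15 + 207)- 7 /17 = 42853/51 = 840.25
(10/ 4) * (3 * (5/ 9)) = 25/6 = 4.17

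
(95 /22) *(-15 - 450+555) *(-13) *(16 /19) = -46800/11 = -4254.55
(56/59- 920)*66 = -3578784/59 = -60657.36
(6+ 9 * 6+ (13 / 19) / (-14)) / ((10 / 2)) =15947/1330 = 11.99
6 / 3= 2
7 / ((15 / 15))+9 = 16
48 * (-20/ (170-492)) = 480/161 = 2.98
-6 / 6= -1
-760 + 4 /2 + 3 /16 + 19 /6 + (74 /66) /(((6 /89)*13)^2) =-753.19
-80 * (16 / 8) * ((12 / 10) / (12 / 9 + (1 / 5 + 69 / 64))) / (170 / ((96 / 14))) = -884736/298333 = -2.97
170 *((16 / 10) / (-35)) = -272/35 = -7.77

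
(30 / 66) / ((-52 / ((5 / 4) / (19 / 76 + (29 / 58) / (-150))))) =-1875/42328 = -0.04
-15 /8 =-1.88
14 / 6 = 7/3 = 2.33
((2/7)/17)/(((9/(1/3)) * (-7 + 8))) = 2/3213 = 0.00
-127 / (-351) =127/351 = 0.36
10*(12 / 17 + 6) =1140/17 = 67.06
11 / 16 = 0.69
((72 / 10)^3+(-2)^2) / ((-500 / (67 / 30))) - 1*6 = -3602363/468750 = -7.69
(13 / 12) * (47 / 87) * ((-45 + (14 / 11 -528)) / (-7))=3842579/80388 = 47.80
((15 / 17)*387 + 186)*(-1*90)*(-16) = 12912480/17 = 759557.65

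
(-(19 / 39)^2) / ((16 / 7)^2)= -17689/389376 = -0.05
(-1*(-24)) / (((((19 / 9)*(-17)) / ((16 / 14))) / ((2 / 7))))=-3456/15827 = -0.22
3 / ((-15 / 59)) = -59/5 = -11.80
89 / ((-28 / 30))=-1335/14 = -95.36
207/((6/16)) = 552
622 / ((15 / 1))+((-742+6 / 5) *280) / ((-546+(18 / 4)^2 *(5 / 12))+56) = 10914854/23115 = 472.20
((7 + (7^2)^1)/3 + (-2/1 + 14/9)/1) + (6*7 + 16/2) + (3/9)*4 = 626/9 = 69.56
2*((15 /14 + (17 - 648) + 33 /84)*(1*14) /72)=-17627/72 = -244.82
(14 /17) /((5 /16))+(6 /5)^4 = 50032/10625 = 4.71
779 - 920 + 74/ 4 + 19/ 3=-697/6 = -116.17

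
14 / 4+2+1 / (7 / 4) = 85/14 = 6.07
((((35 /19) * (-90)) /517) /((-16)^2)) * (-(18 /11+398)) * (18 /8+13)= 105586425/13830784 = 7.63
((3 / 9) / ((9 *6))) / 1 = 1/162 = 0.01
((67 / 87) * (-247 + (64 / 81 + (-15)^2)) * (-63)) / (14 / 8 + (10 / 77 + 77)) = 13.05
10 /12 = 5/6 = 0.83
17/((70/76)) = 646/35 = 18.46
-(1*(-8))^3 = 512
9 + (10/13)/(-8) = 463/52 = 8.90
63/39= 21/13 = 1.62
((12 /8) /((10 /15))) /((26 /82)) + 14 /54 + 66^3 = 403654711/1404 = 287503.36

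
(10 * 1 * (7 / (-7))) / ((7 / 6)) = -60/7 = -8.57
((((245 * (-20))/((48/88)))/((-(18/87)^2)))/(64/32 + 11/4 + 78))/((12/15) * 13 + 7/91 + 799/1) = 736610875/235114596 = 3.13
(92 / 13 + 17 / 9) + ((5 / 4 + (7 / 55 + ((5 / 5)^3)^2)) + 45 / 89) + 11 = 52343179/2290860 = 22.85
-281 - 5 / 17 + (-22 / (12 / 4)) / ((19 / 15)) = -287.08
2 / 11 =0.18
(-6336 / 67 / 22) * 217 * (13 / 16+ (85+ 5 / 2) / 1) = -82375.79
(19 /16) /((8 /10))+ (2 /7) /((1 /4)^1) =1177/448 = 2.63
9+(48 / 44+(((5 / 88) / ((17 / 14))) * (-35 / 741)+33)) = 23882687/554268 = 43.09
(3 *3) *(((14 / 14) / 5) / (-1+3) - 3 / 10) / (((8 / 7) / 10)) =-63/4 = -15.75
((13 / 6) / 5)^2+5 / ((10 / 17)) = 7819/900 = 8.69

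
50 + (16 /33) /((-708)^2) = 51692851/1033857 = 50.00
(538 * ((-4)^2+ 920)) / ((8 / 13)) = 818298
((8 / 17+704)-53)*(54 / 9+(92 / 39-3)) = 2314675/663 = 3491.21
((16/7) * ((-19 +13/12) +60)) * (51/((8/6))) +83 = 26336/7 = 3762.29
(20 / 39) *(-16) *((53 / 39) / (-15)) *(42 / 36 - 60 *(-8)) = 357.69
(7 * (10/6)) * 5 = 175/3 = 58.33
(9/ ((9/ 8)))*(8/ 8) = 8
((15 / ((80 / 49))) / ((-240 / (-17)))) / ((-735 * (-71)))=17/1363200 = 0.00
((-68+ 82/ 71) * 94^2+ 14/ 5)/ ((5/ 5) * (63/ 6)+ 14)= -59907796/2485 = -24107.76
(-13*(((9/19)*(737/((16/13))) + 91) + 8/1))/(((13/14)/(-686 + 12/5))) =278319195/76 = 3662094.67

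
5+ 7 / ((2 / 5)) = 45/2 = 22.50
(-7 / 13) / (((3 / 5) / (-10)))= 350/39 = 8.97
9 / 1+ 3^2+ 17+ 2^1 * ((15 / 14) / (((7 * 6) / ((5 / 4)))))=13745/392 = 35.06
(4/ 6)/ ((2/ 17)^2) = 289/6 = 48.17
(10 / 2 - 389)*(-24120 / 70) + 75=926733/7 = 132390.43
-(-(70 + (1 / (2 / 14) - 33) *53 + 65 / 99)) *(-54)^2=-3812213.45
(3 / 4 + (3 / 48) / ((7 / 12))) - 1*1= -0.14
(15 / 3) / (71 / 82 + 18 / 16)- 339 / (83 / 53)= -11596331/54199 = -213.96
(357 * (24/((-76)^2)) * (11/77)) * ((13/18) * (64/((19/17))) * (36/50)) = 1082016/171475 = 6.31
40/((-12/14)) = -140/3 = -46.67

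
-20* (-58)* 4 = 4640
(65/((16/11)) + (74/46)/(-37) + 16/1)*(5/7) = 111585/2576 = 43.32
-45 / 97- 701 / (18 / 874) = -29715094/873 = -34037.91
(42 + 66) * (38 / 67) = 61.25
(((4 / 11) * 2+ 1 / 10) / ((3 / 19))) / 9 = 1729/2970 = 0.58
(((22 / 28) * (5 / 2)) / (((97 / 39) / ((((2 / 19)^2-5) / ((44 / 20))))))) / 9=-585325/2941428 = -0.20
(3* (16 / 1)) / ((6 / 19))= 152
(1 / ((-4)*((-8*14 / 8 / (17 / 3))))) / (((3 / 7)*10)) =17/720 = 0.02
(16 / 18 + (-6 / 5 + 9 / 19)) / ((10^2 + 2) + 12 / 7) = 973/620730 = 0.00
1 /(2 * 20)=1/40 = 0.02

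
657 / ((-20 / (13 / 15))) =-2847/100 = -28.47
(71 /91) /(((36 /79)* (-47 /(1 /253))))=-5609/38954916 = 0.00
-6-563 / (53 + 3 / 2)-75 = -9955/109 = -91.33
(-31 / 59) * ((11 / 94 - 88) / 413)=256091/2290498 = 0.11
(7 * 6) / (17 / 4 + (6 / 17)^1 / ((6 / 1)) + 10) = 408/139 = 2.94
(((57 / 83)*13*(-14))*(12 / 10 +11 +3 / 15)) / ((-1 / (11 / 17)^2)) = 77825748/119935 = 648.90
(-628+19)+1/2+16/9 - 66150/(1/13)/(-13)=1179779/18 = 65543.28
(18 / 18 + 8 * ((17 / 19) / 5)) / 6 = 77/190 = 0.41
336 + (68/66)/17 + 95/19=11255/33 = 341.06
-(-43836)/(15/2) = 29224/5 = 5844.80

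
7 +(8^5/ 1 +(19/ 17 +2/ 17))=557196/17 = 32776.24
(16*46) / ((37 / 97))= 71392/37 = 1929.51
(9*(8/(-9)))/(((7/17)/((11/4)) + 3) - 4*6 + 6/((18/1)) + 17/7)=31416/71033 = 0.44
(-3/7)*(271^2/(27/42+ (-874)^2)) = -0.04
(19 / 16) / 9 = 19/144 = 0.13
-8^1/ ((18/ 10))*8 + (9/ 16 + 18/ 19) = -93149/2736 = -34.05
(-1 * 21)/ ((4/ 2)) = -21/2 = -10.50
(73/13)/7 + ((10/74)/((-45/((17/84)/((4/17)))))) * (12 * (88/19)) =0.66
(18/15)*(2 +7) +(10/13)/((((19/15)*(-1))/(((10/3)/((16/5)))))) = 50227/4940 = 10.17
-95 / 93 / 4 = -0.26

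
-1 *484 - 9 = -493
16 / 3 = 5.33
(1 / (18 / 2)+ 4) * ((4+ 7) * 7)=2849/9 = 316.56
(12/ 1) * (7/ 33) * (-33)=-84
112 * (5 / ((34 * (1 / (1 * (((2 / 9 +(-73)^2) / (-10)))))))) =-1342964/153 = -8777.54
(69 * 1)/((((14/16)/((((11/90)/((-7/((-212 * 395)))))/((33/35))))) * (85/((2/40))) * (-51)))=-385204/273105 = -1.41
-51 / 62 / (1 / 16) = -13.16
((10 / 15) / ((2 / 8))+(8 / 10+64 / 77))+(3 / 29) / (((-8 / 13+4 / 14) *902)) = 23606873/5493180 = 4.30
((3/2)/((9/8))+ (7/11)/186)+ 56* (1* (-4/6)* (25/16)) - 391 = -916601/2046 = -448.00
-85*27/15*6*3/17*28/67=-4536/67 = -67.70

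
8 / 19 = 0.42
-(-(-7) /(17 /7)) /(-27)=49/459 = 0.11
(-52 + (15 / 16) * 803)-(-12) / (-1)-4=10957/16 = 684.81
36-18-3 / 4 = 17.25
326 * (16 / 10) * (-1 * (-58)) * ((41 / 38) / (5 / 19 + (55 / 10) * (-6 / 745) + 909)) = 462035888/12869993 = 35.90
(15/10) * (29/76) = 87/152 = 0.57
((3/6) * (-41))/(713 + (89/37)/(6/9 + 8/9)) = -10619/370135 = -0.03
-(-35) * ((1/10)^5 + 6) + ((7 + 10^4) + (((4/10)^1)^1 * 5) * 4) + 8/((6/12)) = 204820007/20000 = 10241.00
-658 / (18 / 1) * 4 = -1316/9 = -146.22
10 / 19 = 0.53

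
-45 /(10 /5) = -45/2 = -22.50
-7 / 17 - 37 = -636/17 = -37.41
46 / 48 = 23/24 = 0.96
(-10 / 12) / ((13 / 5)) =-25/78 = -0.32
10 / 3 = 3.33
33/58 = 0.57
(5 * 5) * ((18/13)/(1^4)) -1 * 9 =333/13 = 25.62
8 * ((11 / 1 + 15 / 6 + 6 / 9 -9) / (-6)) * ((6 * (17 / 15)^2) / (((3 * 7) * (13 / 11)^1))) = -394196/184275 = -2.14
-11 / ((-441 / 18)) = 22/49 = 0.45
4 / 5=0.80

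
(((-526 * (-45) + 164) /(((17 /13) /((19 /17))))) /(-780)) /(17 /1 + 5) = -13319/11220 = -1.19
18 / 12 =3/2 = 1.50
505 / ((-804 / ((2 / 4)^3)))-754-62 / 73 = -354465793/469536 = -754.93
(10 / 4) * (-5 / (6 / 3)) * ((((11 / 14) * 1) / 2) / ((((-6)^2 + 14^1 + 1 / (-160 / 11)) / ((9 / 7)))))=-0.06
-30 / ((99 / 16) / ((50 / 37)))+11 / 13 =-90569/15873 = -5.71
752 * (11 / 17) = 8272/17 = 486.59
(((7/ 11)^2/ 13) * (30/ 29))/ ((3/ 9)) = 4410/45617 = 0.10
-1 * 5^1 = -5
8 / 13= 0.62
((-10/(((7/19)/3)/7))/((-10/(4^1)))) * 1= 228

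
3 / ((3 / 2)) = 2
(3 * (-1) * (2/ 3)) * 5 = -10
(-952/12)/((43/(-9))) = 714/43 = 16.60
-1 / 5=-0.20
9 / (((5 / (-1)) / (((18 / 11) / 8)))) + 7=1459/220 = 6.63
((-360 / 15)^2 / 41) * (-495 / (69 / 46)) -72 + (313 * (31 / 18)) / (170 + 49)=-760534321/161622 = -4705.64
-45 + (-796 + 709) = -132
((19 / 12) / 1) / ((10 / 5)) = 0.79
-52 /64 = -13/16 = -0.81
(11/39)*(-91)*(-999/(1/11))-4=282047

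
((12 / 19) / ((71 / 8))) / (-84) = -8/9443 = 0.00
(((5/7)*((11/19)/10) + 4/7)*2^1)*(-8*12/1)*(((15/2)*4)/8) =-58680/133 = -441.20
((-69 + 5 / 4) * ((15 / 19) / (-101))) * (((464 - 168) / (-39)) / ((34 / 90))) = -4512150/424099 = -10.64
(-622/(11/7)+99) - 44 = -3749/11 = -340.82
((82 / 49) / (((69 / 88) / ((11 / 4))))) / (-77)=-1804/23667 = -0.08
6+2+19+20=47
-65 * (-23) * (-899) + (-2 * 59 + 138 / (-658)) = -442216536/329 = -1344123.21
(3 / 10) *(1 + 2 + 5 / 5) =6/5 = 1.20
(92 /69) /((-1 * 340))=-1/255 = 0.00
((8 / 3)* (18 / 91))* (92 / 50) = 0.97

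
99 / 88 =9/8 = 1.12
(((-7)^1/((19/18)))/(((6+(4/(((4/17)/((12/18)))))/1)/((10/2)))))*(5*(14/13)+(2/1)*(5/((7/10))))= -120825/3211 = -37.63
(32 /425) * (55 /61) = 352/5185 = 0.07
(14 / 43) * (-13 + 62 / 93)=-518/129 = -4.02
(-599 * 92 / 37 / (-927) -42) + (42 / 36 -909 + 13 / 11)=-714619187/754578 = -947.04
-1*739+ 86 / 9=-6565/9 = -729.44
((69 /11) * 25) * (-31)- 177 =-55422/11 = -5038.36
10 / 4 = 5/2 = 2.50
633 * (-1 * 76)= -48108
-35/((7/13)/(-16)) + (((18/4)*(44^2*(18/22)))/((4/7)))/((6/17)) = 36383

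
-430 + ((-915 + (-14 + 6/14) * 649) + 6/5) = -355308/35 = -10151.66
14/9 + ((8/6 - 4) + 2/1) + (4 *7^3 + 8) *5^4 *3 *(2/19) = 46575152/171 = 272369.31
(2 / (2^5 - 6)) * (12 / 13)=12/169 = 0.07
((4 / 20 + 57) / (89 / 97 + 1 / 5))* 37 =513227/271 = 1893.83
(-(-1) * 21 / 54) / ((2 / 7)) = 49/36 = 1.36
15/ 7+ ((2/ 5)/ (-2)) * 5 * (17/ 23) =226/161 = 1.40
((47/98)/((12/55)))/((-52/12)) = -0.51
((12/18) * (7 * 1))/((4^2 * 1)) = 7/24 = 0.29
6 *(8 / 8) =6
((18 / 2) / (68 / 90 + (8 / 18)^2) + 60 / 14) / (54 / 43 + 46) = 1595085/5490464 = 0.29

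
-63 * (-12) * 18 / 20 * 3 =2041.20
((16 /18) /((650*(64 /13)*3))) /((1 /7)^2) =49/10800 = 0.00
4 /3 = 1.33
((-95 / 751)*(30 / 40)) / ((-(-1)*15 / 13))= -247/3004 = -0.08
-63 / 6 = -21/2 = -10.50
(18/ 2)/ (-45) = -1/5 = -0.20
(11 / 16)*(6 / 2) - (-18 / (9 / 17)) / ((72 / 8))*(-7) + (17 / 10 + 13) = -6971/720 = -9.68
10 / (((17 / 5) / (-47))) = -2350/17 = -138.24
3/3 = 1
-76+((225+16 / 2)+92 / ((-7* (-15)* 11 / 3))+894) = 404727/385 = 1051.24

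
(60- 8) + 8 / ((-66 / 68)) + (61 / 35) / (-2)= 99067/2310 = 42.89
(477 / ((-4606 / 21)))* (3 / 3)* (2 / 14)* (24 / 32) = -4293/18424 = -0.23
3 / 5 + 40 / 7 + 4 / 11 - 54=-18219/385 = -47.32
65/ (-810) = -13/162 = -0.08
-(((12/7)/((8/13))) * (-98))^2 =-74529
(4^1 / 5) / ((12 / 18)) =6/5 = 1.20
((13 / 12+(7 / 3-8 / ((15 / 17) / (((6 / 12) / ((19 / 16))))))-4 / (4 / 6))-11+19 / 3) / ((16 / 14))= -88319/9120 = -9.68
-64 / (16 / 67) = -268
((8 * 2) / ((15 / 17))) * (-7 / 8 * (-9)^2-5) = -20638/15 = -1375.87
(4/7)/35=0.02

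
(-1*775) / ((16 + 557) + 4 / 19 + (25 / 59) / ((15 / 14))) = -84075/62227 = -1.35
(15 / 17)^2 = 225/289 = 0.78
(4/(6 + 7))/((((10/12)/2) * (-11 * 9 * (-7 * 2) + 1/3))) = 144/270335 = 0.00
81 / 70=1.16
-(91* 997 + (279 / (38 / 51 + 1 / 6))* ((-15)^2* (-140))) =9548273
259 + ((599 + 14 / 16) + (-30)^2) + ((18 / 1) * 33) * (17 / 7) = 179281/56 = 3201.45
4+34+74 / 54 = 1063/27 = 39.37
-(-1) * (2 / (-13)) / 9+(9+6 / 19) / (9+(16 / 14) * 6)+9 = 9.57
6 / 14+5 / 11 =0.88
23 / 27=0.85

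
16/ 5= 3.20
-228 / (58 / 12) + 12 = -35.17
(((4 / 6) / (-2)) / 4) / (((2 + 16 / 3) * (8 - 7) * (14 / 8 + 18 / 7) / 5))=-35/2662 = -0.01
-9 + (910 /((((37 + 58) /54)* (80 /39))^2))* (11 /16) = 39.04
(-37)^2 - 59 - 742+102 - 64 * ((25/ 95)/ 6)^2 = 2176430/3249 = 669.88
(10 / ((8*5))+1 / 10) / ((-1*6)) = -0.06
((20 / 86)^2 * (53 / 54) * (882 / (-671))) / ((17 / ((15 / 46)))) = -649250/485105489 = 0.00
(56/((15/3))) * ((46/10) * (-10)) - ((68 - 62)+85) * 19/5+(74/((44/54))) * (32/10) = -31371/55 = -570.38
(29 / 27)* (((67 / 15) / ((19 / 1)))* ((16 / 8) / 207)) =3886/1592865 = 0.00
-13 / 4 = -3.25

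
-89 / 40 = -2.22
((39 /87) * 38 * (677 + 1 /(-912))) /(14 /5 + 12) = 40132495/51504 = 779.21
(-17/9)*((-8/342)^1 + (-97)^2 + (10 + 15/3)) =-27395500/1539 = -17800.84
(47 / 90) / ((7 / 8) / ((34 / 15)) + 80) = 6392/983925 = 0.01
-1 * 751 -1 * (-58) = -693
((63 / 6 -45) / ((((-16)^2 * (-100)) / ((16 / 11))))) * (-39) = -2691/35200 = -0.08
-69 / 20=-3.45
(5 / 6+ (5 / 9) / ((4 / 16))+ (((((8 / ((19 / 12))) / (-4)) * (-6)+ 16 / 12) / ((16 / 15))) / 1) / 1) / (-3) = -7805/2052 = -3.80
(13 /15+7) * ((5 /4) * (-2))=-59/3 = -19.67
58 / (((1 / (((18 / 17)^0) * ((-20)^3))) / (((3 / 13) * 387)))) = -538704000/13 = -41438769.23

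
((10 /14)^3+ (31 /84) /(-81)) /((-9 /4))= -119981/750141 = -0.16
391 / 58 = 6.74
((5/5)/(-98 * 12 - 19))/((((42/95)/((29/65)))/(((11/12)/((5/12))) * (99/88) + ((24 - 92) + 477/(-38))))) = 0.07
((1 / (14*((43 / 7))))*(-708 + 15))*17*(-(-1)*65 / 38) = -765765/3268 = -234.32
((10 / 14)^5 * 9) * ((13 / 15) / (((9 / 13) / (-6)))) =-211250/16807 = -12.57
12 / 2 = 6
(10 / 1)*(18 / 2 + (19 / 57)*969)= 3320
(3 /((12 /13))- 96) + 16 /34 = -92.28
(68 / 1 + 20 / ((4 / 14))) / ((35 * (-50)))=-69/875 = -0.08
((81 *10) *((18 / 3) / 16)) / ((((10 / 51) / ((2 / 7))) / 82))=508113/14 = 36293.79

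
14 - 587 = -573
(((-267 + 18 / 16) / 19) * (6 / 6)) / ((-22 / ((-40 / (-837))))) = 3545/116622 = 0.03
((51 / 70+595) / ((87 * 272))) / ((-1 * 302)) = -2453/29426880 = 0.00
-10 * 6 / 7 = -60/7 = -8.57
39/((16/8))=39/2 = 19.50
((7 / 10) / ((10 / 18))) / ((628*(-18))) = -7/62800 = 0.00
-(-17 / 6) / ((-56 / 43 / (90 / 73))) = -10965/4088 = -2.68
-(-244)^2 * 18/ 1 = -1071648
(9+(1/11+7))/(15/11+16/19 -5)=-3363/584 = -5.76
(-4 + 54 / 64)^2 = 10201/1024 = 9.96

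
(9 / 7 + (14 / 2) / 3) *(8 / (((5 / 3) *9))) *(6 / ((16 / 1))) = 76/105 = 0.72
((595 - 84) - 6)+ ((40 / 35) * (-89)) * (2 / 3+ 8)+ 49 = -6878/21 = -327.52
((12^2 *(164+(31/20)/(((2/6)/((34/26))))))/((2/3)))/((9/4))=1061304/65 = 16327.75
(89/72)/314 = 89/22608 = 0.00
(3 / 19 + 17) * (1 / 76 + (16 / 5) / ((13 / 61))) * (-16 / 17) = -96810264/398905 = -242.69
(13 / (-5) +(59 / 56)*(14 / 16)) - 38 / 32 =-917/320 = -2.87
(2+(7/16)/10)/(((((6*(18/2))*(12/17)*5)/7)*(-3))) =-12971/518400 = -0.03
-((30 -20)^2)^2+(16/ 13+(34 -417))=-10381.77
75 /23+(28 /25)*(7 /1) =6383/575 = 11.10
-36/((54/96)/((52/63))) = -3328/63 = -52.83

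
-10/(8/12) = -15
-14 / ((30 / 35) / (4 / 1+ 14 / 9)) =-2450/27 = -90.74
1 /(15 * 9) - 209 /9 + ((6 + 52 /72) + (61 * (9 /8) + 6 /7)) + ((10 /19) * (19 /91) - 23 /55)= 11390531/216216 = 52.68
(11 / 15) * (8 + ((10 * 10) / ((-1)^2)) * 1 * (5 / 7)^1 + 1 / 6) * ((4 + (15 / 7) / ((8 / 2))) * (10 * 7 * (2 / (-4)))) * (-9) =4670171/56 = 83395.91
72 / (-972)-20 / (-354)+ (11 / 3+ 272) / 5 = 438997/7965 = 55.12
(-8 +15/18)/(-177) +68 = 72259/1062 = 68.04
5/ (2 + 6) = 5/8 = 0.62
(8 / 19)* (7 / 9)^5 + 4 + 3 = 7987973/1121931 = 7.12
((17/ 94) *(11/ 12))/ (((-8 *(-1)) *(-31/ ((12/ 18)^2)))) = -187/629424 = 0.00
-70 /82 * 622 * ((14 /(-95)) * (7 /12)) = 106673/2337 = 45.65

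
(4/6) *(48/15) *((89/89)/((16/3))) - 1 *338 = -1688/5 = -337.60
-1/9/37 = -1/333 = 0.00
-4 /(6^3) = -1/54 = -0.02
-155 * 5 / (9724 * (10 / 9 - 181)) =6975/15743156 = 0.00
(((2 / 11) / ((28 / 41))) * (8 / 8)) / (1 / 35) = 205/22 = 9.32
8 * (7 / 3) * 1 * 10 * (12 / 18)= 1120/9 = 124.44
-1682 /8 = -841/4 = -210.25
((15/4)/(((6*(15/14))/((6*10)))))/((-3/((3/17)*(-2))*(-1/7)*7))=-70/17 = -4.12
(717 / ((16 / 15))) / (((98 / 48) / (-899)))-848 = -29089339/98 = -296829.99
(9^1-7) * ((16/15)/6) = 16/45 = 0.36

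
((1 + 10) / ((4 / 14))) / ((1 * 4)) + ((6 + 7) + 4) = 213/8 = 26.62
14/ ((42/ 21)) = 7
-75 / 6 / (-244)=25/488 = 0.05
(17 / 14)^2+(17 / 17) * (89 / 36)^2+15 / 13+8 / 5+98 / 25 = 294313801/20638800 = 14.26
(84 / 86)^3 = 0.93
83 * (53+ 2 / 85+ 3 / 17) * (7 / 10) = 77273/25 = 3090.92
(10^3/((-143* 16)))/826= -125/236236 = 0.00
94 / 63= 1.49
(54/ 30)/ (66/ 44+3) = 2/5 = 0.40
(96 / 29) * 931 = 89376/29 = 3081.93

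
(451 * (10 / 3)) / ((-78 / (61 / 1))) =-137555/117 = -1175.68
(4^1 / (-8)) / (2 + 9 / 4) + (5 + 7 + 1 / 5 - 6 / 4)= 1799/170 = 10.58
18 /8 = 2.25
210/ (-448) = -15/32 = -0.47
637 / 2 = 318.50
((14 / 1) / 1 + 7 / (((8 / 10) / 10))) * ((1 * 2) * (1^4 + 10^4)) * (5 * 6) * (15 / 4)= 456795675/2 = 228397837.50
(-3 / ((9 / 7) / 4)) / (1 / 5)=-140/3 = -46.67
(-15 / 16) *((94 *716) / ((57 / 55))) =-2313575/38 = -60883.55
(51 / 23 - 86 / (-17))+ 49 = 22004/391 = 56.28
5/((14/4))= 10/7 = 1.43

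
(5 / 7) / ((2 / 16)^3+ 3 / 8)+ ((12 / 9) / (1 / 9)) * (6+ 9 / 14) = 110254/1351 = 81.61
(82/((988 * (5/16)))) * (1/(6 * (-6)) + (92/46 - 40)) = -112258/11115 = -10.10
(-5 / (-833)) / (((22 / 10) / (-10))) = -250/9163 = -0.03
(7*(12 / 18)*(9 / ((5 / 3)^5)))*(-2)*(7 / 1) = -142884/3125 = -45.72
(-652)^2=425104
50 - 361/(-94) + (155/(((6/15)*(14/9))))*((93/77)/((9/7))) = 4166919/14476 = 287.85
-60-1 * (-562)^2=-315904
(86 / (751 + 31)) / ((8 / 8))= 43/391 = 0.11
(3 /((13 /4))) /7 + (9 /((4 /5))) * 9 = 36903/364 = 101.38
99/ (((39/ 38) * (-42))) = -209/91 = -2.30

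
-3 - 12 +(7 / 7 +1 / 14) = -195/14 = -13.93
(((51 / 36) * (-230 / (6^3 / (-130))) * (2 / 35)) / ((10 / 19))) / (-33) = -96577/149688 = -0.65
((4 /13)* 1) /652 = 1/2119 = 0.00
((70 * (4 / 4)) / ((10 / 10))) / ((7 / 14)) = 140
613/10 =61.30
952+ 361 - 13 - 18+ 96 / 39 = 16698/13 = 1284.46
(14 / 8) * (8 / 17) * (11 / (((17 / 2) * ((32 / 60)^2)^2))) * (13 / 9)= 5630625/295936 = 19.03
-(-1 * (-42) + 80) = -122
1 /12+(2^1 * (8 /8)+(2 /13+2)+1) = 817/156 = 5.24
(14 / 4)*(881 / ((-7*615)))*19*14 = -117173/615 = -190.53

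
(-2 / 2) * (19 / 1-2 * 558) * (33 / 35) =36201/35 = 1034.31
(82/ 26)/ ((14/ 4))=0.90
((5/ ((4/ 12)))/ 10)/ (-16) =-0.09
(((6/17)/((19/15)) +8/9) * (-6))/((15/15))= -6788/969 = -7.01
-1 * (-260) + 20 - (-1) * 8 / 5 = 1408/5 = 281.60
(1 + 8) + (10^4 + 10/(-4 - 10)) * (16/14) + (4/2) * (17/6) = 1682036/147 = 11442.42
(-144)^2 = 20736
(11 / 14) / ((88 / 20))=5/28 = 0.18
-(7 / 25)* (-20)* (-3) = -84/5 = -16.80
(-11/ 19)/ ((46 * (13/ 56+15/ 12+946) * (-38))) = 154/440548877 = 0.00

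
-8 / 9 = -0.89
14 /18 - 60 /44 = -58/99 = -0.59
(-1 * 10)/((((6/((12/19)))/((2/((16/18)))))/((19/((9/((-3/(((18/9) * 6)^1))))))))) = 5/4 = 1.25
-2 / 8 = -1/4 = -0.25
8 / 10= 4/5 = 0.80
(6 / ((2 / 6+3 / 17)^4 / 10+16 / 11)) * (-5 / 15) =-372086055/271864724 = -1.37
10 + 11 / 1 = 21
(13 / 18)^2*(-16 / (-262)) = 338/10611 = 0.03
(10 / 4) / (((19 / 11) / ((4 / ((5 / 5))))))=110/19 = 5.79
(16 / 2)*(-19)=-152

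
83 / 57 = 1.46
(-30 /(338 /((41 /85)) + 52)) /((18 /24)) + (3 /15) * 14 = 211934/77155 = 2.75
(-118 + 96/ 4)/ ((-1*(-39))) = -94/39 = -2.41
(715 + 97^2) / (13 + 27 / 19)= 96178/137 = 702.03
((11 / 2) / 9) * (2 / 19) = 11/171 = 0.06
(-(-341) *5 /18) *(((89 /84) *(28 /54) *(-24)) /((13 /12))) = -1213960/1053 = -1152.86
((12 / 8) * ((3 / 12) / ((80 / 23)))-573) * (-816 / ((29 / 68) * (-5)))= -317886417/1450 = -219232.01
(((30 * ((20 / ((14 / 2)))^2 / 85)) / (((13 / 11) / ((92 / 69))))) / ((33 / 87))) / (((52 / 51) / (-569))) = -39602400/8281 = -4782.32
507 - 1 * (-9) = 516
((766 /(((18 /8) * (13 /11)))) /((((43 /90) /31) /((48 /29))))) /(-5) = -6187.35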